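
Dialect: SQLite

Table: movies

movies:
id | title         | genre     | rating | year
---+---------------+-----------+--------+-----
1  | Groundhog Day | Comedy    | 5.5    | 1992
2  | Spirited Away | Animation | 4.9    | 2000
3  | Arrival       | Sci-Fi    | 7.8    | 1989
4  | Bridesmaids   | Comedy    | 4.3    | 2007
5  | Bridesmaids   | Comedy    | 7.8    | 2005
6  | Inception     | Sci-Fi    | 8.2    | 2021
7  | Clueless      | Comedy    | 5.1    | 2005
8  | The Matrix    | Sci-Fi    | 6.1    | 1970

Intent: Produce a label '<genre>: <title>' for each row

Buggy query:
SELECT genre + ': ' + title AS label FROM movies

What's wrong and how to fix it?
Bug: SQLite uses || for string concatenation; + coerces text to numbers (yielding 0)

Fix: Replace + with || to concatenate text

Corrected query:
SELECT genre || ': ' || title AS label FROM movies

Result:
label                   
------------------------
Comedy: Groundhog Day   
Animation: Spirited Away
Sci-Fi: Arrival         
Comedy: Bridesmaids     
Comedy: Bridesmaids     
Sci-Fi: Inception       
Comedy: Clueless        
Sci-Fi: The Matrix      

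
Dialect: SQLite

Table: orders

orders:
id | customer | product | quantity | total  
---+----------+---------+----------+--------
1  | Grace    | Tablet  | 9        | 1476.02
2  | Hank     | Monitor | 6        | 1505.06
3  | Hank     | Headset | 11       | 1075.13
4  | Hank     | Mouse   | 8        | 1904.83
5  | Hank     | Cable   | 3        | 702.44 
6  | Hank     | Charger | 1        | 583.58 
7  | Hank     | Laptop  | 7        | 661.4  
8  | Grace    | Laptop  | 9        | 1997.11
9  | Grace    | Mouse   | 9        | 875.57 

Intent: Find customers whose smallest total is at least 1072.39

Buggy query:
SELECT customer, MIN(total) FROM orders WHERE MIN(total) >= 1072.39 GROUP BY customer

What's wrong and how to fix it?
Bug: Aggregates like MIN are computed per group after WHERE runs

Fix: Replace WHERE with HAVING after the GROUP BY

Corrected query:
SELECT customer, MIN(total) FROM orders GROUP BY customer HAVING MIN(total) >= 1072.39

Result:
(no rows)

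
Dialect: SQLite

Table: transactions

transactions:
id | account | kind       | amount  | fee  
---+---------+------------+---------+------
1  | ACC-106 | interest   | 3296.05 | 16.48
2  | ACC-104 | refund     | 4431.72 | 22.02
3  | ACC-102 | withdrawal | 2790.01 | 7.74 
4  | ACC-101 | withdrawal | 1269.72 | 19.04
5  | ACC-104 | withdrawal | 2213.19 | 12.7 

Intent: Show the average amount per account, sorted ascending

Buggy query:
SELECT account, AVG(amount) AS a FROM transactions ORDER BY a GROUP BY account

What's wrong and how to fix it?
Bug: GROUP BY must precede ORDER BY

Fix: Move ORDER BY to the end, after GROUP BY

Corrected query:
SELECT account, AVG(amount) AS a FROM transactions GROUP BY account ORDER BY a

Result:
account | a       
--------+---------
ACC-101 | 1269.72 
ACC-102 | 2790.01 
ACC-106 | 3296.05 
ACC-104 | 3322.455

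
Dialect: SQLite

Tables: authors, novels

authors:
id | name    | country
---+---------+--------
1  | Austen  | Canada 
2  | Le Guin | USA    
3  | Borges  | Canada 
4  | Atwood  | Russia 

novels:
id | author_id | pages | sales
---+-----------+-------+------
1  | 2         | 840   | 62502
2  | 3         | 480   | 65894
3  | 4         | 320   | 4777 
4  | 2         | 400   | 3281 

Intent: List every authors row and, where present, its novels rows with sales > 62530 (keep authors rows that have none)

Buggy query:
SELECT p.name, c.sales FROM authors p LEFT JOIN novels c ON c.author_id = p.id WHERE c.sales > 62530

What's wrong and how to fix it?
Bug: Filtering c.sales in WHERE discards the NULL rows produced by LEFT JOIN, turning it into an inner join

Fix: Put 'c.sales > 62530' in the JOIN's ON clause instead of WHERE

Corrected query:
SELECT p.name, c.sales FROM authors p LEFT JOIN novels c ON c.author_id = p.id AND c.sales > 62530

Result:
name    | sales
--------+------
Austen  | NULL 
Le Guin | NULL 
Borges  | 65894
Atwood  | NULL 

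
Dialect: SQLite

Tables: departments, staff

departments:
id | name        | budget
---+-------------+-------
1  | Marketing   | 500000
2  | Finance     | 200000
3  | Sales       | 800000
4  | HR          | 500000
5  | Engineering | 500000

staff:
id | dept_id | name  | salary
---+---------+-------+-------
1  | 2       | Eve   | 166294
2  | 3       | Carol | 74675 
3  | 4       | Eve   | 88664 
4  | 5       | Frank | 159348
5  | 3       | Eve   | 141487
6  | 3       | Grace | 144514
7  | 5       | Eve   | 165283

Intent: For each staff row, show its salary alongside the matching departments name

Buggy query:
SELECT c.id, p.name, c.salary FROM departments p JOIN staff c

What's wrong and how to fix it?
Bug: JOIN with no ON clause produces a cartesian product; every staff row pairs with every departments row

Fix: Add ON c.dept_id = p.id to the JOIN

Corrected query:
SELECT c.id, p.name, c.salary FROM departments p JOIN staff c ON c.dept_id = p.id

Result:
id | name        | salary
---+-------------+-------
1  | Finance     | 166294
2  | Sales       | 74675 
3  | HR          | 88664 
4  | Engineering | 159348
5  | Sales       | 141487
6  | Sales       | 144514
7  | Engineering | 165283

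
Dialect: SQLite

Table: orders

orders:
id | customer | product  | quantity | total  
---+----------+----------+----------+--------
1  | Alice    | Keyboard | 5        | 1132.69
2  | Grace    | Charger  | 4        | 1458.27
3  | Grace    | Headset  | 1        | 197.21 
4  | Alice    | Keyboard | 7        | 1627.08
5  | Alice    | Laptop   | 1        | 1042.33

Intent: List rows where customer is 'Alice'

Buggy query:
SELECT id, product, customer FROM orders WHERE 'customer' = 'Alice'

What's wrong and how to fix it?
Bug: 'customer' in single quotes is a string literal, not the column; the comparison is literal-vs-literal and never true

Fix: Remove the quotes around the column name (or use double quotes for an identifier)

Corrected query:
SELECT id, product, customer FROM orders WHERE customer = 'Alice'

Result:
id | product  | customer
---+----------+---------
1  | Keyboard | Alice   
4  | Keyboard | Alice   
5  | Laptop   | Alice   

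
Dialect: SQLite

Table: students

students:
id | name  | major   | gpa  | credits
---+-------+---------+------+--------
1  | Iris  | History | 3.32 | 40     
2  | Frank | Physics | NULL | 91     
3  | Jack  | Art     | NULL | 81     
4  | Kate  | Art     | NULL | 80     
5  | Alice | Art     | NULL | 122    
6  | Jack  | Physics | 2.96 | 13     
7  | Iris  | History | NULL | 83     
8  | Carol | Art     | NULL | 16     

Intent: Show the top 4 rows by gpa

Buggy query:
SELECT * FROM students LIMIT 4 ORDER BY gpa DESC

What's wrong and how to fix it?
Bug: LIMIT must come after ORDER BY

Fix: Sort with ORDER BY, then apply LIMIT

Corrected query:
SELECT * FROM students ORDER BY gpa DESC LIMIT 4

Result:
id | name  | major   | gpa  | credits
---+-------+---------+------+--------
1  | Iris  | History | 3.32 | 40     
6  | Jack  | Physics | 2.96 | 13     
2  | Frank | Physics | NULL | 91     
3  | Jack  | Art     | NULL | 81     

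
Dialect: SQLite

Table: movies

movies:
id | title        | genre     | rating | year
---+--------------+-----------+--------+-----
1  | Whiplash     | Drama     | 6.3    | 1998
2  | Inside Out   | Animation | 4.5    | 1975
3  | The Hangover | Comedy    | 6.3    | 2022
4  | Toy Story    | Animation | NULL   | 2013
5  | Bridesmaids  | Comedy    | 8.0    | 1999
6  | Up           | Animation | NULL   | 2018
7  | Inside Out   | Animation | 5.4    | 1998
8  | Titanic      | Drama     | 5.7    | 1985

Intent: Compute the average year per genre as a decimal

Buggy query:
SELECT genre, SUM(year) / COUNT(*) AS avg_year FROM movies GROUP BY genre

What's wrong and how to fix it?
Bug: SUM(year) and COUNT(*) are both integers; the division truncates the fractional part

Fix: Multiply by 1.0 (or CAST to REAL) to force floating-point division

Corrected query:
SELECT genre, SUM(year) * 1.0 / COUNT(*) AS avg_year FROM movies GROUP BY genre

Result:
genre     | avg_year
----------+---------
Animation | 2001    
Comedy    | 2010.5  
Drama     | 1991.5  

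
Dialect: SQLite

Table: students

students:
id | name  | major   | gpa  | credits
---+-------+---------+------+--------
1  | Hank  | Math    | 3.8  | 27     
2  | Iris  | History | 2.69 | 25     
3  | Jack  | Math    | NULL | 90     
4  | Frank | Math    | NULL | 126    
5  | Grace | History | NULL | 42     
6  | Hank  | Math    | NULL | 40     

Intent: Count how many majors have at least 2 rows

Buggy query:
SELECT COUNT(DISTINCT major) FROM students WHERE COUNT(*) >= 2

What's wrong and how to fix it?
Bug: WHERE filters individual rows, not groups, so a group-level COUNT is invalid there

Fix: Use a subquery that GROUPs and filters with HAVING, then count its rows

Corrected query:
SELECT COUNT(*) FROM (SELECT major FROM students GROUP BY major HAVING COUNT(*) >= 2)

Result:
COUNT(*)
--------
2       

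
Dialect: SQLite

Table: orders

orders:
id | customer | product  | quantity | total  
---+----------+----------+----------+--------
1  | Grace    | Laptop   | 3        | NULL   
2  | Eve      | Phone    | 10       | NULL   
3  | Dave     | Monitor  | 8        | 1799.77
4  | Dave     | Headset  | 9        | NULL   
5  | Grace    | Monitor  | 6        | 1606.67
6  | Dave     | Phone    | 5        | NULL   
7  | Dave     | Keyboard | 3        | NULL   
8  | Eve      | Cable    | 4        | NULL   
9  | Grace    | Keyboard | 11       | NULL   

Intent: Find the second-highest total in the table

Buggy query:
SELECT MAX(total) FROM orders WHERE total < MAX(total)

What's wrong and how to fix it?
Bug: MAX(total) on the right of the comparison is an aggregate-in-WHERE error

Fix: Compute the overall MAX in a subquery, then take MAX of rows below it

Corrected query:
SELECT MAX(total) FROM orders WHERE total < (SELECT MAX(total) FROM orders)

Result:
MAX(total)
----------
1606.67   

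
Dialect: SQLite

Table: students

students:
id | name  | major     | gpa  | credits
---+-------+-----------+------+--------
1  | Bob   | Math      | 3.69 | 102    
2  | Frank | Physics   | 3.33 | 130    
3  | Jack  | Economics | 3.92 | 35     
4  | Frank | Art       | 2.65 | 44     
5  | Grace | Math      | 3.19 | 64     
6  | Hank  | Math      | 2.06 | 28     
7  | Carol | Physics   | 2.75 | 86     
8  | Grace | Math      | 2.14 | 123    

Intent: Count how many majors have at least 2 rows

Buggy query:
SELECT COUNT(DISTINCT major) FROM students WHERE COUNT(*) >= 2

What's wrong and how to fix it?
Bug: COUNT(*) cannot appear in WHERE; the per-group count doesn't exist yet

Fix: Group first with HAVING COUNT(*) >= 2, then COUNT the resulting groups

Corrected query:
SELECT COUNT(*) FROM (SELECT major FROM students GROUP BY major HAVING COUNT(*) >= 2)

Result:
COUNT(*)
--------
2       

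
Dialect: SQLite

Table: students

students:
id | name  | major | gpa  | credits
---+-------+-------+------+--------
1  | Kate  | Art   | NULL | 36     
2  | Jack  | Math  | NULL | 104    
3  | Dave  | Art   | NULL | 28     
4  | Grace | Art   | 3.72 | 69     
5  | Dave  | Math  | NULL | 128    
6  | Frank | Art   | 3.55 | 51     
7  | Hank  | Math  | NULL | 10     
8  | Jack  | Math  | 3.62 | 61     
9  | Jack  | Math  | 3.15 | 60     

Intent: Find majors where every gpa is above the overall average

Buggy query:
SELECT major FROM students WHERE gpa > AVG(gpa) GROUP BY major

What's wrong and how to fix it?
Bug: AVG() is an aggregate; it can't sit directly in WHERE

Fix: Compute the overall average in a scalar subquery and compare each group's MIN against it in HAVING

Corrected query:
SELECT major FROM students GROUP BY major HAVING MIN(gpa) > (SELECT AVG(gpa) FROM students)

Result:
major
-----
Art  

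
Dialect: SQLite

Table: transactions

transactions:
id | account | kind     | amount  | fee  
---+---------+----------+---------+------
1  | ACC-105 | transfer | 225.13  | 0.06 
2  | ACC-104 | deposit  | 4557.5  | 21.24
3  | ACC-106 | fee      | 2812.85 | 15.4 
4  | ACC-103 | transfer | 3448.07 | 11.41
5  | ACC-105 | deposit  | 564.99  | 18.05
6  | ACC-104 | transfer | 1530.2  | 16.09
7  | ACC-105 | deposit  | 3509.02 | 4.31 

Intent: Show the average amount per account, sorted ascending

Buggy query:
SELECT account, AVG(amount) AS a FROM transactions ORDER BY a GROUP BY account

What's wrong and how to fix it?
Bug: ORDER BY appears before GROUP BY; SQL clause order requires GROUP BY first

Fix: Move ORDER BY to the end, after GROUP BY

Corrected query:
SELECT account, AVG(amount) AS a FROM transactions GROUP BY account ORDER BY a

Result:
account | a          
--------+------------
ACC-105 | 1433.046667
ACC-106 | 2812.85    
ACC-104 | 3043.85    
ACC-103 | 3448.07    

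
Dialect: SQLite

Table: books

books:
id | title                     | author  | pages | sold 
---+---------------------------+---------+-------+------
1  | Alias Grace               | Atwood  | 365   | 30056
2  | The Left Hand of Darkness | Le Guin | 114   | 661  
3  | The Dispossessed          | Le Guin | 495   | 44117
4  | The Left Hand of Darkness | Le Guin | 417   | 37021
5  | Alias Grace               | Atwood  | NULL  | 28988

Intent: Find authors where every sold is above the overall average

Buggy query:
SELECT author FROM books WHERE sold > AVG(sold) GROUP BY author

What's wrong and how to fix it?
Bug: AVG() is an aggregate; it can't sit directly in WHERE

Fix: Use a subquery for AVG and a HAVING MIN(...) filter so the condition holds for every row in the group

Corrected query:
SELECT author FROM books GROUP BY author HAVING MIN(sold) > (SELECT AVG(sold) FROM books)

Result:
author
------
Atwood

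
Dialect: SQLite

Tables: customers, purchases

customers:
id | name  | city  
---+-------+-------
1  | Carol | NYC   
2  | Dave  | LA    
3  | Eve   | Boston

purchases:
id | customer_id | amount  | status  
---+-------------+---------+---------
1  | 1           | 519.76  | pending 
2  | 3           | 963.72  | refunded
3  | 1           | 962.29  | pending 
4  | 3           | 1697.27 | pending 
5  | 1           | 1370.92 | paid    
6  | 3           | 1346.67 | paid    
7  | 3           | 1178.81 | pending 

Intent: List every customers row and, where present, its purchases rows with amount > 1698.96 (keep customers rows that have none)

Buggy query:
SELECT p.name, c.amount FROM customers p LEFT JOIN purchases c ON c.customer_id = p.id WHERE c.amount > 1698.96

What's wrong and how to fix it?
Bug: A WHERE condition on the right-hand table after LEFT JOIN drops unmatched parents

Fix: Put 'c.amount > 1698.96' in the JOIN's ON clause instead of WHERE

Corrected query:
SELECT p.name, c.amount FROM customers p LEFT JOIN purchases c ON c.customer_id = p.id AND c.amount > 1698.96

Result:
name  | amount
------+-------
Carol | NULL  
Dave  | NULL  
Eve   | NULL  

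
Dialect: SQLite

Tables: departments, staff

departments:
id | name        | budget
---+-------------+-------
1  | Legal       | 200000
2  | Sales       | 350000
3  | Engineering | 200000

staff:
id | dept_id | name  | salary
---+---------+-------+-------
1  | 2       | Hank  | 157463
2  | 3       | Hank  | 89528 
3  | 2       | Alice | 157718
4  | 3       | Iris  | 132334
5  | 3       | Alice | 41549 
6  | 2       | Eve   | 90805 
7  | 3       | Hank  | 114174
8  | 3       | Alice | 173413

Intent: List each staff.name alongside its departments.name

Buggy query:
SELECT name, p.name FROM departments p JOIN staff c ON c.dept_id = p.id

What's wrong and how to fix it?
Bug: Both tables have a 'name' column; the unqualified reference is ambiguous

Fix: Prefix ambiguous columns with the table alias

Corrected query:
SELECT c.name, p.name FROM departments p JOIN staff c ON c.dept_id = p.id

Result:
name  | name       
------+------------
Hank  | Sales      
Hank  | Engineering
Alice | Sales      
Iris  | Engineering
Alice | Engineering
Eve   | Sales      
Hank  | Engineering
Alice | Engineering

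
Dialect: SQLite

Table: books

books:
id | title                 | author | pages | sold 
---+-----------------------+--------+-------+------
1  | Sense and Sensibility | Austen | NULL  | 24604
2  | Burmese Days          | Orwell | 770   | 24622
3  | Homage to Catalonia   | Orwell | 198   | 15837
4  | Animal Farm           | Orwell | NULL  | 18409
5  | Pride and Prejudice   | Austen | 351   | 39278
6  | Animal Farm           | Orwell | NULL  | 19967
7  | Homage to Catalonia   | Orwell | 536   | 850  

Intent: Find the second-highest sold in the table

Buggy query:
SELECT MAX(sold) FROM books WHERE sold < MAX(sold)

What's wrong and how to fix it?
Bug: The inner MAX is an aggregate inside WHERE, which is not allowed

Fix: Put the inner MAX in a scalar subquery

Corrected query:
SELECT MAX(sold) FROM books WHERE sold < (SELECT MAX(sold) FROM books)

Result:
MAX(sold)
---------
24622    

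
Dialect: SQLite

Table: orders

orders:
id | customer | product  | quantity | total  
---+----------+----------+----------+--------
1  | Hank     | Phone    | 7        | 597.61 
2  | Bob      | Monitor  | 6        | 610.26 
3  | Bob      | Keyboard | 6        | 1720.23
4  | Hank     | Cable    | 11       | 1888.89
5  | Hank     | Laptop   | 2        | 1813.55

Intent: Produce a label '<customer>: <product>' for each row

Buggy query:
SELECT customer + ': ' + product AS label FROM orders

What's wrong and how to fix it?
Bug: SQLite uses || for string concatenation; + coerces text to numbers (yielding 0)

Fix: Replace + with || to concatenate text

Corrected query:
SELECT customer || ': ' || product AS label FROM orders

Result:
label        
-------------
Hank: Phone  
Bob: Monitor 
Bob: Keyboard
Hank: Cable  
Hank: Laptop 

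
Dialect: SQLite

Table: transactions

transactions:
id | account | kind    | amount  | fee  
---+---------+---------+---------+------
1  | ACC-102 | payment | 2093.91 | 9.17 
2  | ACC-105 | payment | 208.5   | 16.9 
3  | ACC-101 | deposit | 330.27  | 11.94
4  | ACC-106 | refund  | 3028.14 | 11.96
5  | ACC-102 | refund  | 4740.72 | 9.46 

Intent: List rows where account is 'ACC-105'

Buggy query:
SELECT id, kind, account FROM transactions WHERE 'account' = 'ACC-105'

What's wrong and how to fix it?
Bug: Single quotes denote string literals in SQL; the column name is being compared as a constant string

Fix: Remove the quotes around the column name (or use double quotes for an identifier)

Corrected query:
SELECT id, kind, account FROM transactions WHERE account = 'ACC-105'

Result:
id | kind    | account
---+---------+--------
2  | payment | ACC-105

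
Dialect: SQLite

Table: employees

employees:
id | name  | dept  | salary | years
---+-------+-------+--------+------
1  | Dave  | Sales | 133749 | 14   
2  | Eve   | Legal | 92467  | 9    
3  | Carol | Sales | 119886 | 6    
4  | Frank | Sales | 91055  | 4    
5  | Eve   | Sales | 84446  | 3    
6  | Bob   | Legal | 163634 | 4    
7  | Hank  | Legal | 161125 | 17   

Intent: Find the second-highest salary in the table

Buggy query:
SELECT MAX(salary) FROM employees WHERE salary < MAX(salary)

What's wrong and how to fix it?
Bug: The inner MAX is an aggregate inside WHERE, which is not allowed

Fix: Put the inner MAX in a scalar subquery

Corrected query:
SELECT MAX(salary) FROM employees WHERE salary < (SELECT MAX(salary) FROM employees)

Result:
MAX(salary)
-----------
161125     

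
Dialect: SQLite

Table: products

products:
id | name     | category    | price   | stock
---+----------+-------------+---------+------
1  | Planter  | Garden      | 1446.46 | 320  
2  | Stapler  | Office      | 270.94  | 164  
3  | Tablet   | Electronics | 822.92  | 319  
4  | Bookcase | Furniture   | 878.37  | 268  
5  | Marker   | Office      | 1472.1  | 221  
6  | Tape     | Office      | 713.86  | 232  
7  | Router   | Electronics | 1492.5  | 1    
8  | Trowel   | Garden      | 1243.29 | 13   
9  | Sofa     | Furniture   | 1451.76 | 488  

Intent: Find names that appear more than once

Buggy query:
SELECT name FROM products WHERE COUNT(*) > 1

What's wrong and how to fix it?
Bug: WHERE can't reference COUNT(*); aggregates are computed after WHERE

Fix: GROUP BY name, then filter groups with HAVING COUNT(*) > 1

Corrected query:
SELECT name FROM products GROUP BY name HAVING COUNT(*) > 1

Result:
(no rows)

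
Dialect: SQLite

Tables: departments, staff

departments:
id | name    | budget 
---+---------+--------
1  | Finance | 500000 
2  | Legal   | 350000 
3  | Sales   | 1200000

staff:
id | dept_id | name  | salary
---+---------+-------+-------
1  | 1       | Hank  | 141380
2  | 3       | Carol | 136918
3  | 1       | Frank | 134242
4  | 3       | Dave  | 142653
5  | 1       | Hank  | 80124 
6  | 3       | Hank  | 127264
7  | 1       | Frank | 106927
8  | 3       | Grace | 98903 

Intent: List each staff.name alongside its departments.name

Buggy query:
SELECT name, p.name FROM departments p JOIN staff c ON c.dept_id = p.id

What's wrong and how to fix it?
Bug: Both tables have a 'name' column; the unqualified reference is ambiguous

Fix: Prefix ambiguous columns with the table alias

Corrected query:
SELECT c.name, p.name FROM departments p JOIN staff c ON c.dept_id = p.id

Result:
name  | name   
------+--------
Hank  | Finance
Carol | Sales  
Frank | Finance
Dave  | Sales  
Hank  | Finance
Hank  | Sales  
Frank | Finance
Grace | Sales  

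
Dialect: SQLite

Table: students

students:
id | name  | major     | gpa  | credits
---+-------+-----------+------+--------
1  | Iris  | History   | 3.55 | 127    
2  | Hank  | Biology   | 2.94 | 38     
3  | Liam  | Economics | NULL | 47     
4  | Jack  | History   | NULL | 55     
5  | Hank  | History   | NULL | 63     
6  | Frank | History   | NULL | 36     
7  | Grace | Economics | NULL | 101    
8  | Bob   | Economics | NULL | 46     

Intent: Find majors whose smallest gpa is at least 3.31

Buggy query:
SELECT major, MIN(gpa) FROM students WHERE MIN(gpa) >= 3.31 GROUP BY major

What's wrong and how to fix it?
Bug: Aggregates like MIN are computed per group after WHERE runs

Fix: Use HAVING for the per-group MIN condition

Corrected query:
SELECT major, MIN(gpa) FROM students GROUP BY major HAVING MIN(gpa) >= 3.31

Result:
major   | MIN(gpa)
--------+---------
History | 3.55    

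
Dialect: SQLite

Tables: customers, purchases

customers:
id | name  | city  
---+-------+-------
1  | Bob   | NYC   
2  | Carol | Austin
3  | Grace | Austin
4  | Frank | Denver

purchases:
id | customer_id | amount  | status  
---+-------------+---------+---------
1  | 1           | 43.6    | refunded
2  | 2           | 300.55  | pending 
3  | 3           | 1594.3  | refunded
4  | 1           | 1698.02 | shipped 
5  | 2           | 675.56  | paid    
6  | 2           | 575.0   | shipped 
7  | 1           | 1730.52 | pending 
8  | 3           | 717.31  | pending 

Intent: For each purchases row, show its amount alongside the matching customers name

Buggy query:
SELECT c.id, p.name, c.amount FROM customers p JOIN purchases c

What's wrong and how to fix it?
Bug: JOIN with no ON clause produces a cartesian product; every purchases row pairs with every customers row

Fix: Add ON c.customer_id = p.id to the JOIN

Corrected query:
SELECT c.id, p.name, c.amount FROM customers p JOIN purchases c ON c.customer_id = p.id

Result:
id | name  | amount 
---+-------+--------
1  | Bob   | 43.6   
2  | Carol | 300.55 
3  | Grace | 1594.3 
4  | Bob   | 1698.02
5  | Carol | 675.56 
6  | Carol | 575    
7  | Bob   | 1730.52
8  | Grace | 717.31 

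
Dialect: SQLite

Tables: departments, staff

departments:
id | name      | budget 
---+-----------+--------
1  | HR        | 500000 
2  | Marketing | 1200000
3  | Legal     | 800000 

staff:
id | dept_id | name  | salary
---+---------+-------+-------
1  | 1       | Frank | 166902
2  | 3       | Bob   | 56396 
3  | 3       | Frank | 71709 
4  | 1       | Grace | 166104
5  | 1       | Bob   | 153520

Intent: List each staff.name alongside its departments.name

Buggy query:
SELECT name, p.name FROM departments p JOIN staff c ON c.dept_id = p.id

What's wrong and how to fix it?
Bug: 'name' exists in both joined tables, so the database can't tell which one is meant

Fix: Qualify the column with its table alias (c.name)

Corrected query:
SELECT c.name, p.name FROM departments p JOIN staff c ON c.dept_id = p.id

Result:
name  | name 
------+------
Frank | HR   
Bob   | Legal
Frank | Legal
Grace | HR   
Bob   | HR   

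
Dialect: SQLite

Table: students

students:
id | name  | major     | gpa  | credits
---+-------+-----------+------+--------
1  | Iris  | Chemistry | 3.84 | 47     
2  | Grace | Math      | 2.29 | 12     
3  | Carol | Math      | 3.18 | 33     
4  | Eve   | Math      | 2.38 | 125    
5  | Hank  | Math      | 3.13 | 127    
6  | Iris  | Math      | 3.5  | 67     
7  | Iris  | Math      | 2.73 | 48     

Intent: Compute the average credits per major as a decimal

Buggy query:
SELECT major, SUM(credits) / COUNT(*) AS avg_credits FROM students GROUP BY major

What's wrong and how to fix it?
Bug: SUM(credits) and COUNT(*) are both integers; the division truncates the fractional part

Fix: Cast one side to REAL so the division keeps the fractional part

Corrected query:
SELECT major, SUM(credits) * 1.0 / COUNT(*) AS avg_credits FROM students GROUP BY major

Result:
major     | avg_credits
----------+------------
Chemistry | 47         
Math      | 68.666667  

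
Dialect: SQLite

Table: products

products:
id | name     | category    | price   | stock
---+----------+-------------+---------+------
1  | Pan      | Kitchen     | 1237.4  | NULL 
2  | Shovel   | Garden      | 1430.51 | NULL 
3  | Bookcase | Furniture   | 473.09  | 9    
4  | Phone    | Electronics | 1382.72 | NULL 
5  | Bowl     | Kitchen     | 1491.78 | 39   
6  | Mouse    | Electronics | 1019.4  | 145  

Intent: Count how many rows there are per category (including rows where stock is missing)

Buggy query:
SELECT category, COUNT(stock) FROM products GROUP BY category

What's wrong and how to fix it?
Bug: COUNT(column) counts non-NULL values only; rows with NULL stock aren't counted

Fix: Use COUNT(*) to count all rows regardless of NULL

Corrected query:
SELECT category, COUNT(*) FROM products GROUP BY category

Result:
category    | COUNT(*)
------------+---------
Electronics | 2       
Furniture   | 1       
Garden      | 1       
Kitchen     | 2       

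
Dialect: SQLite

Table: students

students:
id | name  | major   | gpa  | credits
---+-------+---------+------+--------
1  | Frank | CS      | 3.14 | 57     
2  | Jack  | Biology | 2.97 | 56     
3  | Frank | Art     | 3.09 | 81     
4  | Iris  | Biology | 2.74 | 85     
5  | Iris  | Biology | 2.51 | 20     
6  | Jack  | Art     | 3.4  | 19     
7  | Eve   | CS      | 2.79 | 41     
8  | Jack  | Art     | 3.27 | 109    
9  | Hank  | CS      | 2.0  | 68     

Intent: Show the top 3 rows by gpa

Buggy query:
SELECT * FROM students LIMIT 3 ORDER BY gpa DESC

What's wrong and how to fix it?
Bug: ORDER BY cannot follow LIMIT; LIMIT is the final clause

Fix: Sort with ORDER BY, then apply LIMIT

Corrected query:
SELECT * FROM students ORDER BY gpa DESC LIMIT 3

Result:
id | name  | major | gpa  | credits
---+-------+-------+------+--------
6  | Jack  | Art   | 3.4  | 19     
8  | Jack  | Art   | 3.27 | 109    
1  | Frank | CS    | 3.14 | 57     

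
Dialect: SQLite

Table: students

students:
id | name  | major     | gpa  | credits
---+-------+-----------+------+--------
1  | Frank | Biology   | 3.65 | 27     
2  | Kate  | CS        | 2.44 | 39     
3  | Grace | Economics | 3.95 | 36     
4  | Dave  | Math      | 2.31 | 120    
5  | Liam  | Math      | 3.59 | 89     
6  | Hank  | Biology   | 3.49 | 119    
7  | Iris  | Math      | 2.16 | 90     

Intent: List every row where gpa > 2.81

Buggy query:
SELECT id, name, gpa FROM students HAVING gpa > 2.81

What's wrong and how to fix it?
Bug: This is a non-aggregate query (no GROUP BY, no aggregates), so in SQLite the HAVING clause is invalid here; a row-level condition belongs in WHERE

Fix: Use WHERE for row-level filtering

Corrected query:
SELECT id, name, gpa FROM students WHERE gpa > 2.81

Result:
id | name  | gpa 
---+-------+-----
1  | Frank | 3.65
3  | Grace | 3.95
5  | Liam  | 3.59
6  | Hank  | 3.49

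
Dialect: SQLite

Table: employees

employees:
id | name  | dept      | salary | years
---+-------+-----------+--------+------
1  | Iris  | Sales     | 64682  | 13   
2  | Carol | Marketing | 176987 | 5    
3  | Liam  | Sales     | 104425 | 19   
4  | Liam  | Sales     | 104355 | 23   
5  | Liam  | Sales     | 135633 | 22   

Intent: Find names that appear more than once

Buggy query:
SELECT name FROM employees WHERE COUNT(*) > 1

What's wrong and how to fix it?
Bug: WHERE can't reference COUNT(*); aggregates are computed after WHERE

Fix: Group first, then use HAVING for the count condition

Corrected query:
SELECT name FROM employees GROUP BY name HAVING COUNT(*) > 1

Result:
name
----
Liam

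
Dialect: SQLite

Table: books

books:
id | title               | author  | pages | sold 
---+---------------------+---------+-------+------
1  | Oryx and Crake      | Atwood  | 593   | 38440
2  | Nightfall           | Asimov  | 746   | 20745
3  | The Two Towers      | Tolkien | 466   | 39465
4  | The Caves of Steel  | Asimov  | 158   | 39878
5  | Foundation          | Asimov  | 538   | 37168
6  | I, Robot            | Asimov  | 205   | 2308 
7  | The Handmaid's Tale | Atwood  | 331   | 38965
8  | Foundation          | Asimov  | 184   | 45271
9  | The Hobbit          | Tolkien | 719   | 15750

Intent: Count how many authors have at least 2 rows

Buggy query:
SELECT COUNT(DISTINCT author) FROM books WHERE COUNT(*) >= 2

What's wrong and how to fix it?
Bug: COUNT(*) cannot appear in WHERE; the per-group count doesn't exist yet

Fix: Use a subquery that GROUPs and filters with HAVING, then count its rows

Corrected query:
SELECT COUNT(*) FROM (SELECT author FROM books GROUP BY author HAVING COUNT(*) >= 2)

Result:
COUNT(*)
--------
3       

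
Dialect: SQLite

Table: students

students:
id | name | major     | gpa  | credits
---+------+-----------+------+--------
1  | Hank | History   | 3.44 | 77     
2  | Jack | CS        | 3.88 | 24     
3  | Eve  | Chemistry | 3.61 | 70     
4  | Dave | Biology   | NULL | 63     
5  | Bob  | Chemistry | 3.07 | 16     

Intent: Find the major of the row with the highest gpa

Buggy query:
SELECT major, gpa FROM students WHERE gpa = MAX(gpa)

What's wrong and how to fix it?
Bug: MAX(gpa) is an aggregate and cannot be used directly in WHERE

Fix: Wrap MAX in a scalar subquery so WHERE compares against a single value

Corrected query:
SELECT major, gpa FROM students WHERE gpa = (SELECT MAX(gpa) FROM students)

Result:
major | gpa 
------+-----
CS    | 3.88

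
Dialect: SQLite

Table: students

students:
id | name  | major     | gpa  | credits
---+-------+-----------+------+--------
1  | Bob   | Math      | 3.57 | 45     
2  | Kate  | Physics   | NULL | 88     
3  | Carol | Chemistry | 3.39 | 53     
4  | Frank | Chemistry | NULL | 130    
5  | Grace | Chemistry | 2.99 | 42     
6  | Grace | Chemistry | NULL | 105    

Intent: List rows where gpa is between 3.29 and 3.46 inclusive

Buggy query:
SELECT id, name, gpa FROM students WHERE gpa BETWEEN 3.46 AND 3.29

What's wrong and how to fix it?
Bug: BETWEEN expects the lower bound first; with 3.46 AND 3.29 the range is empty

Fix: Swap the bounds so the smaller value comes first

Corrected query:
SELECT id, name, gpa FROM students WHERE gpa BETWEEN 3.29 AND 3.46

Result:
id | name  | gpa 
---+-------+-----
3  | Carol | 3.39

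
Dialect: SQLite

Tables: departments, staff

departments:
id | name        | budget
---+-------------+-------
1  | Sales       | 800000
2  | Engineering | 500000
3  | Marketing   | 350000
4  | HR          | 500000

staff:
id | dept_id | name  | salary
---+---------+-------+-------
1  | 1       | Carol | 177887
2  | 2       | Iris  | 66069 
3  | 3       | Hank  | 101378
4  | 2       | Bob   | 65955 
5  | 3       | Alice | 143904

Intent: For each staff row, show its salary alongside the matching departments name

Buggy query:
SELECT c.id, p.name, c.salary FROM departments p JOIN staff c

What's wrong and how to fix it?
Bug: JOIN with no ON clause produces a cartesian product; every staff row pairs with every departments row

Fix: Add ON c.dept_id = p.id to the JOIN

Corrected query:
SELECT c.id, p.name, c.salary FROM departments p JOIN staff c ON c.dept_id = p.id

Result:
id | name        | salary
---+-------------+-------
1  | Sales       | 177887
2  | Engineering | 66069 
3  | Marketing   | 101378
4  | Engineering | 65955 
5  | Marketing   | 143904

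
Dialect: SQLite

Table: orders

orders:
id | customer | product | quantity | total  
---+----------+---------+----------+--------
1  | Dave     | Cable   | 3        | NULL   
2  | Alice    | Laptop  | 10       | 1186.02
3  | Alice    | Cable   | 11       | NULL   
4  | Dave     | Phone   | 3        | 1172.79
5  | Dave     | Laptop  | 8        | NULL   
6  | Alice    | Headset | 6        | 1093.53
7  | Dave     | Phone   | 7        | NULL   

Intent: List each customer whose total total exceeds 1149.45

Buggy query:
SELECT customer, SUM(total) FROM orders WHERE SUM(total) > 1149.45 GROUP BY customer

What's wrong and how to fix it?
Bug: SUM(total) is an aggregate, but WHERE filters rows before aggregation

Fix: Move the aggregate condition to a HAVING clause

Corrected query:
SELECT customer, SUM(total) FROM orders GROUP BY customer HAVING SUM(total) > 1149.45

Result:
customer | SUM(total)
---------+-----------
Alice    | 2279.55   
Dave     | 1172.79   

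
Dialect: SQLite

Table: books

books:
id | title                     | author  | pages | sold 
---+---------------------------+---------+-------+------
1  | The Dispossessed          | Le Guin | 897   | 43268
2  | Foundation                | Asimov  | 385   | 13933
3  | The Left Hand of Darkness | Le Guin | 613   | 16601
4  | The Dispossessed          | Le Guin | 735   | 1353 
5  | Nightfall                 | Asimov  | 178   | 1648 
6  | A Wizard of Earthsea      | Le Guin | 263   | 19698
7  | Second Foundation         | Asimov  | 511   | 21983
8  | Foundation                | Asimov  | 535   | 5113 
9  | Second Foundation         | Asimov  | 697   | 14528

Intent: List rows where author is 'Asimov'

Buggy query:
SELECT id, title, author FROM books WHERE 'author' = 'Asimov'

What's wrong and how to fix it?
Bug: Single quotes denote string literals in SQL; the column name is being compared as a constant string

Fix: Remove the quotes around the column name (or use double quotes for an identifier)

Corrected query:
SELECT id, title, author FROM books WHERE author = 'Asimov'

Result:
id | title             | author
---+-------------------+-------
2  | Foundation        | Asimov
5  | Nightfall         | Asimov
7  | Second Foundation | Asimov
8  | Foundation        | Asimov
9  | Second Foundation | Asimov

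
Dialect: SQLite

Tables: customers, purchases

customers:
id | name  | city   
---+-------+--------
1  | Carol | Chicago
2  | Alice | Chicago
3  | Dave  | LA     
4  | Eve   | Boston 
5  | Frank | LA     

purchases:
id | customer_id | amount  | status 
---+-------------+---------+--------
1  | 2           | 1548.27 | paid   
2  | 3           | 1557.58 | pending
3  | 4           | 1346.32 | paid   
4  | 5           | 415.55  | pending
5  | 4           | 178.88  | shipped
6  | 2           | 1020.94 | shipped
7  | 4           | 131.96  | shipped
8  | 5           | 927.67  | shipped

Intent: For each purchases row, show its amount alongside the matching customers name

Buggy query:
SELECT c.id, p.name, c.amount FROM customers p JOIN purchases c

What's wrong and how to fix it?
Bug: JOIN with no ON clause produces a cartesian product; every purchases row pairs with every customers row

Fix: Add ON c.customer_id = p.id to the JOIN

Corrected query:
SELECT c.id, p.name, c.amount FROM customers p JOIN purchases c ON c.customer_id = p.id

Result:
id | name  | amount 
---+-------+--------
1  | Alice | 1548.27
2  | Dave  | 1557.58
3  | Eve   | 1346.32
4  | Frank | 415.55 
5  | Eve   | 178.88 
6  | Alice | 1020.94
7  | Eve   | 131.96 
8  | Frank | 927.67 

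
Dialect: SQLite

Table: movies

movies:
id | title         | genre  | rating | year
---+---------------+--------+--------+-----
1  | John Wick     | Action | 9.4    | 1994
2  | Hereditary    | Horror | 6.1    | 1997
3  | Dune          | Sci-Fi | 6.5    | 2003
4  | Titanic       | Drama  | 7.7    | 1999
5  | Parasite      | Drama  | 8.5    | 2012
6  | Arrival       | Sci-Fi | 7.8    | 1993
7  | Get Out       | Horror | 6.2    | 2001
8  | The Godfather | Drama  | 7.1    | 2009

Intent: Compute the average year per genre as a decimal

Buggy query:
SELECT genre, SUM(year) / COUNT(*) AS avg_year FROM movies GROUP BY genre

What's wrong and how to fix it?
Bug: Both operands are integers, so '/' performs integer division and truncates

Fix: Cast one side to REAL so the division keeps the fractional part

Corrected query:
SELECT genre, SUM(year) * 1.0 / COUNT(*) AS avg_year FROM movies GROUP BY genre

Result:
genre  | avg_year   
-------+------------
Action | 1994       
Drama  | 2006.666667
Horror | 1999       
Sci-Fi | 1998       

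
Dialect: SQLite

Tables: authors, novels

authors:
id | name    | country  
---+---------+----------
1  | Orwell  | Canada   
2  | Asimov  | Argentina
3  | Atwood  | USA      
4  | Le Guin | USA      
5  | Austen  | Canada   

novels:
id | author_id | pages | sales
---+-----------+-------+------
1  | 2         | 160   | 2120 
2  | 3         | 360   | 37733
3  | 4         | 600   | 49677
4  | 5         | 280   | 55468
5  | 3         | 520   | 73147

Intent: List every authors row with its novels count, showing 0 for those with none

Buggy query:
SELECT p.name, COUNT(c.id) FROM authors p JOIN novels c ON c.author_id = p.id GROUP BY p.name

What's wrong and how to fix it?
Bug: An inner join excludes parents with zero children

Fix: Use LEFT JOIN so parents without children still appear (COUNT(c.id) gives 0)

Corrected query:
SELECT p.name, COUNT(c.id) FROM authors p LEFT JOIN novels c ON c.author_id = p.id GROUP BY p.name

Result:
name    | COUNT(c.id)
--------+------------
Asimov  | 1          
Atwood  | 2          
Austen  | 1          
Le Guin | 1          
Orwell  | 0          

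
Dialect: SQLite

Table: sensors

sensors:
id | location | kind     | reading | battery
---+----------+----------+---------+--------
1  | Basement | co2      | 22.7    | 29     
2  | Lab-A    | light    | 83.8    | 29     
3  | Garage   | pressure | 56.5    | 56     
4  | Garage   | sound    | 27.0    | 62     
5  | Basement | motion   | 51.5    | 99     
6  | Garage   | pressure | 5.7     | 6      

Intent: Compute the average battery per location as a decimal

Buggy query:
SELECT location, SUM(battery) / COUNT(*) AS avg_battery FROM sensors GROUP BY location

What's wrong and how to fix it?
Bug: SUM(battery) and COUNT(*) are both integers; the division truncates the fractional part

Fix: Cast one side to REAL so the division keeps the fractional part

Corrected query:
SELECT location, SUM(battery) * 1.0 / COUNT(*) AS avg_battery FROM sensors GROUP BY location

Result:
location | avg_battery
---------+------------
Basement | 64         
Garage   | 41.333333  
Lab-A    | 29         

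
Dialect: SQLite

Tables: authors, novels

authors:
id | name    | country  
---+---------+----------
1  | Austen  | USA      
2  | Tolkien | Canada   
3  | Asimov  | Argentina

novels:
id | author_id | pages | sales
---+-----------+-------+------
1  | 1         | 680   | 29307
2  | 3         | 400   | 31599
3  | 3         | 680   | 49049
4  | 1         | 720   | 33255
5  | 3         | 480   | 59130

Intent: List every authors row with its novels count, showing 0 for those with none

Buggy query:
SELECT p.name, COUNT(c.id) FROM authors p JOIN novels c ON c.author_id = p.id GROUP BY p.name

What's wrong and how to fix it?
Bug: An inner join excludes parents with zero children

Fix: Switch to LEFT JOIN to retain unmatched parent rows

Corrected query:
SELECT p.name, COUNT(c.id) FROM authors p LEFT JOIN novels c ON c.author_id = p.id GROUP BY p.name

Result:
name    | COUNT(c.id)
--------+------------
Asimov  | 3          
Austen  | 2          
Tolkien | 0          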